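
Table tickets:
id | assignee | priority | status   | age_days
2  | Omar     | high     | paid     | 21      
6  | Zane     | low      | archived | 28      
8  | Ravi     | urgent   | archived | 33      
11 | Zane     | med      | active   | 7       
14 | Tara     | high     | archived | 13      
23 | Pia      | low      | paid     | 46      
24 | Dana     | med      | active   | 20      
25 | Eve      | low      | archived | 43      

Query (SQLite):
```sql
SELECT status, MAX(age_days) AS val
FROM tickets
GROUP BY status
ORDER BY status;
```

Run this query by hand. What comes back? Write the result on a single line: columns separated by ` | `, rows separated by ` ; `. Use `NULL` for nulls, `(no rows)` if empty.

Partition tickets by status; compute MAX(age_days) within each group.
  active: ids {11, 24} → MAX(age_days)=20
  archived: ids {6, 8, 14, 25} → MAX(age_days)=43
  paid: ids {2, 23} → MAX(age_days)=46

active | 20 ; archived | 43 ; paid | 46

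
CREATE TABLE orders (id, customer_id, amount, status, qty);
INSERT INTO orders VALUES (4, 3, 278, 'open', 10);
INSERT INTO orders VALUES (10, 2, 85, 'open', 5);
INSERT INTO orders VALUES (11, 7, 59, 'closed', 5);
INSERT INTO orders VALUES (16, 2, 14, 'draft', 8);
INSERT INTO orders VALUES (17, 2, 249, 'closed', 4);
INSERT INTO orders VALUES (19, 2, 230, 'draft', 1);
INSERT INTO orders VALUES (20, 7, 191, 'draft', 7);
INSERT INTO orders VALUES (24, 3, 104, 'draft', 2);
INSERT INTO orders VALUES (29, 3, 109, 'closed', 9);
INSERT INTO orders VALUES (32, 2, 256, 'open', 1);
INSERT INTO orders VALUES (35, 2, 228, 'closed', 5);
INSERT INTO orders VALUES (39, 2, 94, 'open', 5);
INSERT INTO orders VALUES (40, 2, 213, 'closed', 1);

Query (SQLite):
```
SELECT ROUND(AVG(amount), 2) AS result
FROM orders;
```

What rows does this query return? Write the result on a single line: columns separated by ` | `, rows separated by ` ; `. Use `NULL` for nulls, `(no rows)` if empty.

162.31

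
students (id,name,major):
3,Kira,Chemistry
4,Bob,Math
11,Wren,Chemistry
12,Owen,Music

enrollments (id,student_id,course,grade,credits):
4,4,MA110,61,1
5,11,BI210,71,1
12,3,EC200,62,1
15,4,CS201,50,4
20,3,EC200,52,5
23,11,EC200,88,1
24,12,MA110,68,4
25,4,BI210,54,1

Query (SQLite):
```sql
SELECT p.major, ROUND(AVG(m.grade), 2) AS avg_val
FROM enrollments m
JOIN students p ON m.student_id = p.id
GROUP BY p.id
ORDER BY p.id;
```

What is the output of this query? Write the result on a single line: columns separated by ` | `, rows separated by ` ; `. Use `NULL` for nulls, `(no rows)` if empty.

Join each enrollments row to its students via student_id.
Group joined rows by students.id; compute ROUND(AVG(m.grade), 2) per group.
  3: ids {12, 20} → ROUND(AVG(m.grade), 2)=57
  4: ids {4, 15, 25} → ROUND(AVG(m.grade), 2)=55
  11: ids {5, 23} → ROUND(AVG(m.grade), 2)=79.5
  12: ids {24} → ROUND(AVG(m.grade), 2)=68

Chemistry | 57 ; Math | 55 ; Chemistry | 79.5 ; Music | 68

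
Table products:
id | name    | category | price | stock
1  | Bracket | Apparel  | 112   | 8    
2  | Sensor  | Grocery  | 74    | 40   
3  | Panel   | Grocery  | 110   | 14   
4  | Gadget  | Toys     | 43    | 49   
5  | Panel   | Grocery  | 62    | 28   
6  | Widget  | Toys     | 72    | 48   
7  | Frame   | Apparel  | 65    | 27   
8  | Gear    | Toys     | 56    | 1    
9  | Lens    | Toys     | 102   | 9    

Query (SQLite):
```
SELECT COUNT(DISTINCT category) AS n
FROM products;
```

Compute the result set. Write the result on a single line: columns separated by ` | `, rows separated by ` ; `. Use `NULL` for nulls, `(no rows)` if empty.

3

Count distinct non-NULL category values.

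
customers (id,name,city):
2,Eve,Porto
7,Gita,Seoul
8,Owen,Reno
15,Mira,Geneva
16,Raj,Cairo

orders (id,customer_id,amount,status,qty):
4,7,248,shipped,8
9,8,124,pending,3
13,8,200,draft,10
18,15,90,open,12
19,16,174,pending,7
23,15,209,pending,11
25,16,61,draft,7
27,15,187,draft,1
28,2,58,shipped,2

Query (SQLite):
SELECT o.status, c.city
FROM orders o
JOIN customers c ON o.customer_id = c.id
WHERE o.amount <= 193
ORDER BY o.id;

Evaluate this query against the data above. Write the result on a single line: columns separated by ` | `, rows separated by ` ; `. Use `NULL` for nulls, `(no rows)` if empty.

Each orders row matches the customers row where customer_id = customers.id.
Then keep rows with o.amount <= 193.

pending | Reno ; open | Geneva ; pending | Cairo ; draft | Cairo ; draft | Geneva ; shipped | Porto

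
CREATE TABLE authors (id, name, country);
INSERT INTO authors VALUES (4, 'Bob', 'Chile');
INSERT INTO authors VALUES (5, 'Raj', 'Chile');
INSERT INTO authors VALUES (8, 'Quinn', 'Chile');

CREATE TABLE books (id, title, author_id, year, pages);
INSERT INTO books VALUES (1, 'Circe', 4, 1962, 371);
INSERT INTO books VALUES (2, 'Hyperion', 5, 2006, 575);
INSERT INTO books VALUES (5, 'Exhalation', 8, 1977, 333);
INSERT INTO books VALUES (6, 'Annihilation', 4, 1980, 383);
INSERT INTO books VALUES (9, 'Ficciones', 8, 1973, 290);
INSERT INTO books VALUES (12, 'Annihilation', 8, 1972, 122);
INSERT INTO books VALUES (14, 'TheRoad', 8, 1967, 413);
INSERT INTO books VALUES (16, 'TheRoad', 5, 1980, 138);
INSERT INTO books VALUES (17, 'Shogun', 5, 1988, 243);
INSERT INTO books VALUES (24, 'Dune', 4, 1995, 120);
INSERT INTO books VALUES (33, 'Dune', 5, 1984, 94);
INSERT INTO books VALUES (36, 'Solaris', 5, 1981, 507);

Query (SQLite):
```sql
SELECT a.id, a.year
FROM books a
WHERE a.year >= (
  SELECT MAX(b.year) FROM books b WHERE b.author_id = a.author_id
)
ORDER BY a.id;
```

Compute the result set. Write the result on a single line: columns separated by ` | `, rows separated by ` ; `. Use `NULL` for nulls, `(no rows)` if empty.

For each books row a, compute MAX(year) over rows sharing a.author_id.
Keep row a if a.year >= that per-group MAX.
  author_id=4: MAX(year) = 1995
  author_id=5: MAX(year) = 2006
  author_id=8: MAX(year) = 1977

2 | 2006 ; 5 | 1977 ; 24 | 1995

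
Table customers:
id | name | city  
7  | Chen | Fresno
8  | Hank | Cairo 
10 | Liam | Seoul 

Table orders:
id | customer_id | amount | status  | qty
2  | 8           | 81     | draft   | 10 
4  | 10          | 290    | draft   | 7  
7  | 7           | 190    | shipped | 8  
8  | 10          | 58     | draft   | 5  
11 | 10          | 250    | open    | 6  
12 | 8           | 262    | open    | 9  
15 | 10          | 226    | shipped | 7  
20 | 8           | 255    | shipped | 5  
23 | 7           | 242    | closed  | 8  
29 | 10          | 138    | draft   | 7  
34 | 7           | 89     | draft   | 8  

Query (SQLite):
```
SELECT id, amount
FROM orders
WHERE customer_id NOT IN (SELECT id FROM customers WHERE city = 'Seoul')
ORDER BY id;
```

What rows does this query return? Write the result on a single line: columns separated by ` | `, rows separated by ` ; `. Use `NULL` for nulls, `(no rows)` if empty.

Inner query: customers.id where city = 'Seoul'.
Outer: keep orders rows whose customer_id is not in that set.
Inner query → {10}

2 | 81 ; 7 | 190 ; 12 | 262 ; 20 | 255 ; 23 | 242 ; 34 | 89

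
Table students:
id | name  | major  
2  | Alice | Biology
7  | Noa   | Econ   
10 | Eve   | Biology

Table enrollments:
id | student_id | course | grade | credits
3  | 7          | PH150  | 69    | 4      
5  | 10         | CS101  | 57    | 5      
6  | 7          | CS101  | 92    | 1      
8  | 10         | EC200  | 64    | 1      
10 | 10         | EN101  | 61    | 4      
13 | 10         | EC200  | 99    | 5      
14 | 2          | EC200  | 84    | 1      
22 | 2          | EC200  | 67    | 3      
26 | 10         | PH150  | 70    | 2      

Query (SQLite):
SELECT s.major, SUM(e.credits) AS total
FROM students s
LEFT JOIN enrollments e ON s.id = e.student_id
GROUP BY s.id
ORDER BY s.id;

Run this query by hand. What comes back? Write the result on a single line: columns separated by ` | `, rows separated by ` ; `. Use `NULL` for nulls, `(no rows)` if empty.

Biology | 4 ; Econ | 5 ; Biology | 17

LEFT JOIN keeps every students row; unmatched ones get NULL for enrollments columns.
Group by students.id and compute SUM(e.credits). SUM over an all-NULL group is NULL.
  2: ids {14, 22} → SUM(e.credits)=4
  7: ids {3, 6} → SUM(e.credits)=5
  10: ids {5, 8, 10, 13, 26} → SUM(e.credits)=17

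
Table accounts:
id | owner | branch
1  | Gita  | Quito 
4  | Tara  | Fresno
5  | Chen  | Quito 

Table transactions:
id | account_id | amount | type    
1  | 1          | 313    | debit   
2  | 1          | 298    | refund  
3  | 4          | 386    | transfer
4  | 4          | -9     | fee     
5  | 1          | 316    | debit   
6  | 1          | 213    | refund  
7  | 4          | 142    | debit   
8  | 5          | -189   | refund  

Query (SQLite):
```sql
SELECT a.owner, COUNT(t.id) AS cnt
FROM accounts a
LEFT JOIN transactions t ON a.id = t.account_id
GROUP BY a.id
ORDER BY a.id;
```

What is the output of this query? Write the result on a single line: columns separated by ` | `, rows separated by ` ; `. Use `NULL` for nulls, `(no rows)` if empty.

Gita | 4 ; Tara | 3 ; Chen | 1

LEFT JOIN keeps every accounts row; unmatched ones get NULL for transactions columns.
Group by accounts.id and compute COUNT(t.id). COUNT(col) of an all-NULL group is 0.
  1: ids {1, 2, 5, 6} → COUNT(t.id)=4
  4: ids {3, 4, 7} → COUNT(t.id)=3
  5: ids {8} → COUNT(t.id)=1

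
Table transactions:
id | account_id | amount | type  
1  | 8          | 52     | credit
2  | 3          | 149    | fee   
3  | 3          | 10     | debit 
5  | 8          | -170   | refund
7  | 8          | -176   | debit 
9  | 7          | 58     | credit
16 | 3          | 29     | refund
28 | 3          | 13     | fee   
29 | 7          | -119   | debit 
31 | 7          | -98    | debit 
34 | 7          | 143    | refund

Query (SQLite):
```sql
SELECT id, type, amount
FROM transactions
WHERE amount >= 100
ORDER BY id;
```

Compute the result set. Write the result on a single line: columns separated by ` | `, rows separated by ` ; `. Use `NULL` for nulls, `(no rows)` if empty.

2 | fee | 149 ; 34 | refund | 143

amount >= 100: ids {2, 34}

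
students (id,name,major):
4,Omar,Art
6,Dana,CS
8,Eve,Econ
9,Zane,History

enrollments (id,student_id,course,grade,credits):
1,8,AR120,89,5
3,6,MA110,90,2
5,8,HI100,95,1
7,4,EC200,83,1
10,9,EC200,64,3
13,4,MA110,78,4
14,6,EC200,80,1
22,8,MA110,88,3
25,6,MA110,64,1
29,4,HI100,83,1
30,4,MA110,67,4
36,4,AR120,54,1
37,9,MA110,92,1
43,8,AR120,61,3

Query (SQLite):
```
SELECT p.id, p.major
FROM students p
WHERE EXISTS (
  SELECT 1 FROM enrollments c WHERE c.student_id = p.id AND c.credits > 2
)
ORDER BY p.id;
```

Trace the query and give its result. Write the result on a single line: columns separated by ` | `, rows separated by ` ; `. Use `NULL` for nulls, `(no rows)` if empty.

For each students row, check whether any enrollments with matching student_id has credits > 2.
Keep rows where that is true.

4 | Art ; 8 | Econ ; 9 | History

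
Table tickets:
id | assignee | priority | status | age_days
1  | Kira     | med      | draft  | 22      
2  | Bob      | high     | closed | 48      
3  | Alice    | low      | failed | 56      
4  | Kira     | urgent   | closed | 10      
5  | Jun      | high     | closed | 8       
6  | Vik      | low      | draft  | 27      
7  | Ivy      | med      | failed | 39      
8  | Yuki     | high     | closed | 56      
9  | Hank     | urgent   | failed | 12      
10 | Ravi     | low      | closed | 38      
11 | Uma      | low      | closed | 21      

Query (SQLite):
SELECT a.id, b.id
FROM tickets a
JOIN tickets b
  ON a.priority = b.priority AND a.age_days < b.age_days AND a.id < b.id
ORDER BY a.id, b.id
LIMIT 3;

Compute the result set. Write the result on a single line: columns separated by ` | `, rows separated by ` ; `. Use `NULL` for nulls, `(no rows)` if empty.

1 | 7 ; 2 | 8 ; 4 | 9

Pairs (a,b) with same priority, a.age_days < b.age_days, a.id < b.id.
priority groups: high:{2,5,8} low:{3,6,10,11} med:{1,7} urgent:{4,9}
Ordered by (a.id, b.id); first 3.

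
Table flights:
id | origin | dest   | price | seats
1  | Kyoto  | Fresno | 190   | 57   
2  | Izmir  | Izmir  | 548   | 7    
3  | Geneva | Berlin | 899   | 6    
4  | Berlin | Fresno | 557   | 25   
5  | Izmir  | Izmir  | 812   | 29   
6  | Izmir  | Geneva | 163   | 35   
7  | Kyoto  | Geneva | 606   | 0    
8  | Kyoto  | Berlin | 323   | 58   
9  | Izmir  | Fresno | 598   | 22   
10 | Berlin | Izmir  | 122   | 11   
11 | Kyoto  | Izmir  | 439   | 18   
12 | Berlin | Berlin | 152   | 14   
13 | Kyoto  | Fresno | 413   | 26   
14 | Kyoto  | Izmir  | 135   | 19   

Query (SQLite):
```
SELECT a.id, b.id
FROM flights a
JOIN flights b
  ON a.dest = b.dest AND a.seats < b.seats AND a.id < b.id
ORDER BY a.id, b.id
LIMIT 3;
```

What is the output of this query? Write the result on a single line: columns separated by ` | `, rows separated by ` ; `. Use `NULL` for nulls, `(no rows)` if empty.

2 | 5 ; 2 | 10 ; 2 | 11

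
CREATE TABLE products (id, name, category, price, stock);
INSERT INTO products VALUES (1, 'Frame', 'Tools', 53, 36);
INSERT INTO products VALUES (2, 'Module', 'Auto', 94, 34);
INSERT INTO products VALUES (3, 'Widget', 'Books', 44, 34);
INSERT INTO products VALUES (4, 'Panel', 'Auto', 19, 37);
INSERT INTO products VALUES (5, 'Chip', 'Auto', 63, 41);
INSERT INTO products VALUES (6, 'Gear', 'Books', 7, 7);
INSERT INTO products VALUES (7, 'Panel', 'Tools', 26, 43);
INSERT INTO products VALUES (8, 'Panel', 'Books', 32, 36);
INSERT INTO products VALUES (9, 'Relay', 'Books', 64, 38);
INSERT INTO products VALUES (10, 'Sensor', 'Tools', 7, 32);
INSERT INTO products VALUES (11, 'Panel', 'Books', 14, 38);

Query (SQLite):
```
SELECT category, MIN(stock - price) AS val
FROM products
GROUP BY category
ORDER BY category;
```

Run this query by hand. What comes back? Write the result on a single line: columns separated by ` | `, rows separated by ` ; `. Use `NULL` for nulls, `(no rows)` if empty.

Auto | -60 ; Books | -26 ; Tools | -17

For each row compute stock - price.
Group by category; take MIN of the expression per group.
  Auto: ids {2, 4, 5} → MIN(stock - price)=-60
  Books: ids {3, 6, 8, 9, 11} → MIN(stock - price)=-26
  Tools: ids {1, 7, 10} → MIN(stock - price)=-17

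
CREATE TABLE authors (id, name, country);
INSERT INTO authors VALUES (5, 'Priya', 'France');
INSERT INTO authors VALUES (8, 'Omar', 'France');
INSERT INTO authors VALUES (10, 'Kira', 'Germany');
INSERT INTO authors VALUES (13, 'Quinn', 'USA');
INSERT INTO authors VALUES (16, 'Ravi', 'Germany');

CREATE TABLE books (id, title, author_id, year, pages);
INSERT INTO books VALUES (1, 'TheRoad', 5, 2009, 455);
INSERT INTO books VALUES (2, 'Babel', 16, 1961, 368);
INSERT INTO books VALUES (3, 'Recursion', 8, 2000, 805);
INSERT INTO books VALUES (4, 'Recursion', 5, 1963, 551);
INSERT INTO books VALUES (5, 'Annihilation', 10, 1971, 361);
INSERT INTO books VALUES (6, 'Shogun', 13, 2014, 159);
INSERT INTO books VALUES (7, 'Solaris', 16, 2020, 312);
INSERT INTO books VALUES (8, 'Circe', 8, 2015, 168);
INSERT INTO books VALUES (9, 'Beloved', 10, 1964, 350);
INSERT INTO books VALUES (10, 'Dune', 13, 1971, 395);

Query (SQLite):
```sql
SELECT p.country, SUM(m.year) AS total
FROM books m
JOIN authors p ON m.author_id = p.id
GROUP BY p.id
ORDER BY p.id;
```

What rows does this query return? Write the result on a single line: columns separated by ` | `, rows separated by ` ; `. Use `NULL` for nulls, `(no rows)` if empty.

Join each books row to its authors via author_id.
Group joined rows by authors.id; compute SUM(m.year) per group.
  5: ids {1, 4} → SUM(m.year)=3972
  8: ids {3, 8} → SUM(m.year)=4015
  10: ids {5, 9} → SUM(m.year)=3935
  13: ids {6, 10} → SUM(m.year)=3985
  16: ids {2, 7} → SUM(m.year)=3981

France | 3972 ; France | 4015 ; Germany | 3935 ; USA | 3985 ; Germany | 3981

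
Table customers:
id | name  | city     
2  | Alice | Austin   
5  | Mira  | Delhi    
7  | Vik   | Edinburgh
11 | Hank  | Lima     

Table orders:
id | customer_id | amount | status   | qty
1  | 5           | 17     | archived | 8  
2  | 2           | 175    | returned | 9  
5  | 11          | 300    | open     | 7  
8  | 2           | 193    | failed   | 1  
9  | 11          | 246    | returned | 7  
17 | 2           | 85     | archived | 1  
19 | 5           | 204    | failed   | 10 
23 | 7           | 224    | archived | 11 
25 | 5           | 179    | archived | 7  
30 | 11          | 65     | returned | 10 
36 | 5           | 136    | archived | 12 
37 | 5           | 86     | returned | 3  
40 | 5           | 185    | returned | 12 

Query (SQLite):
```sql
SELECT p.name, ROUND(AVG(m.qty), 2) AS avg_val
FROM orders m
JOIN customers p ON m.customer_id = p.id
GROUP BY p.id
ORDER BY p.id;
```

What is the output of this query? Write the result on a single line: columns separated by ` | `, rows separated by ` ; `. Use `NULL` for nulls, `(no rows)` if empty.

Alice | 3.67 ; Mira | 8.67 ; Vik | 11 ; Hank | 8

Join each orders row to its customers via customer_id.
Group joined rows by customers.id; compute ROUND(AVG(m.qty), 2) per group.
  2: ids {2, 8, 17} → ROUND(AVG(m.qty), 2)=3.67
  5: ids {1, 19, 25, 36, 37, 40} → ROUND(AVG(m.qty), 2)=8.67
  7: ids {23} → ROUND(AVG(m.qty), 2)=11
  11: ids {5, 9, 30} → ROUND(AVG(m.qty), 2)=8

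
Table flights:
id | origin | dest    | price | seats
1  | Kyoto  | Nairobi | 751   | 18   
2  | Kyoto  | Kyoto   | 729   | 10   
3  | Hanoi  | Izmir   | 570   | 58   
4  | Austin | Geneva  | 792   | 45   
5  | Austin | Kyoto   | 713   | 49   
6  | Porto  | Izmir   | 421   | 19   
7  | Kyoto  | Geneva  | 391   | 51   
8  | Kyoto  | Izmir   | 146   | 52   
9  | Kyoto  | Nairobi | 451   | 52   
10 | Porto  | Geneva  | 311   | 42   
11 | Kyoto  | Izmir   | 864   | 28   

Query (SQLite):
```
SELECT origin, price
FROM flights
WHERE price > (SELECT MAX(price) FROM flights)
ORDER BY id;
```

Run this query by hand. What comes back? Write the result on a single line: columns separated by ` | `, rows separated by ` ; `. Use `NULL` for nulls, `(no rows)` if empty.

(no rows)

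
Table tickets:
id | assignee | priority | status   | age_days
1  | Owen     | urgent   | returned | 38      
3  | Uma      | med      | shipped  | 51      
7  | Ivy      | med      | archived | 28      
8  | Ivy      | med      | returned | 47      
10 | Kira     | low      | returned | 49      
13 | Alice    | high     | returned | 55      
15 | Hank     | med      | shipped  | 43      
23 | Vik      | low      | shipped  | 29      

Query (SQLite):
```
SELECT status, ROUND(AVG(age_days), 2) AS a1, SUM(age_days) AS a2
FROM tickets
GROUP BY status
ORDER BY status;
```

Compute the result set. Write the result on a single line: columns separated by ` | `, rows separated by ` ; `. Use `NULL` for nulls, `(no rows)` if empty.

archived | 28 | 28 ; returned | 47.25 | 189 ; shipped | 41 | 123

Group tickets by status.
Per group compute: ROUND(AVG(age_days), 2), SUM(age_days).
  archived: ids {7} → ROUND(AVG(age_days), 2)=28, SUM(age_days)=28
  returned: ids {1, 8, 10, 13} → ROUND(AVG(age_days), 2)=47.25, SUM(age_days)=189
  shipped: ids {3, 15, 23} → ROUND(AVG(age_days), 2)=41, SUM(age_days)=123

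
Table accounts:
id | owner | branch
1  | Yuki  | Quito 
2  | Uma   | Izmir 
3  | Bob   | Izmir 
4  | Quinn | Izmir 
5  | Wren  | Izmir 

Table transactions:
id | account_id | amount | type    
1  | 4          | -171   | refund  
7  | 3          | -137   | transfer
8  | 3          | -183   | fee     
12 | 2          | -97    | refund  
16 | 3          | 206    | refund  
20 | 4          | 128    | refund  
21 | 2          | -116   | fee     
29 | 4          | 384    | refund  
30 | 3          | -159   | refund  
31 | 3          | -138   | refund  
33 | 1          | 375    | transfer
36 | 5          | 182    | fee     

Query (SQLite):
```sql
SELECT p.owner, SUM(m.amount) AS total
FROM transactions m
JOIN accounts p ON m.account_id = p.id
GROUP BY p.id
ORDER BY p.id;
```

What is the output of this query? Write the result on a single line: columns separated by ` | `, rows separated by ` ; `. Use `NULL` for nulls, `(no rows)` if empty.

Join each transactions row to its accounts via account_id.
Group joined rows by accounts.id; compute SUM(m.amount) per group.
  1: ids {33} → SUM(m.amount)=375
  2: ids {12, 21} → SUM(m.amount)=-213
  3: ids {7, 8, 16, 30, 31} → SUM(m.amount)=-411
  4: ids {1, 20, 29} → SUM(m.amount)=341
  5: ids {36} → SUM(m.amount)=182

Yuki | 375 ; Uma | -213 ; Bob | -411 ; Quinn | 341 ; Wren | 182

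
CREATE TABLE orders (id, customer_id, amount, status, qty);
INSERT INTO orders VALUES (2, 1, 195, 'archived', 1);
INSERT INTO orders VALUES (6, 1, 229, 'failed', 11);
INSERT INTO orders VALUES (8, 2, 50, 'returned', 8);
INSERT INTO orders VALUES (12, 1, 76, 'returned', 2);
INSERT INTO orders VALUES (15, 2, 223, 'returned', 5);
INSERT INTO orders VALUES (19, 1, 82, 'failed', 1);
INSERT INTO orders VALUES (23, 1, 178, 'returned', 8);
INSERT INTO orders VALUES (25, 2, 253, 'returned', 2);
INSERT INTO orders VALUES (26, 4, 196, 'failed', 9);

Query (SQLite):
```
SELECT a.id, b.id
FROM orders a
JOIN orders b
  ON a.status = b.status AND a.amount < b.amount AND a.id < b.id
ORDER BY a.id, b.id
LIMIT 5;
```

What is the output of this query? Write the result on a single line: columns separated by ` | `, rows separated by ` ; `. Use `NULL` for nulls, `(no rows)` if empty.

8 | 12 ; 8 | 15 ; 8 | 23 ; 8 | 25 ; 12 | 15

Pairs (a,b) with same status, a.amount < b.amount, a.id < b.id.
status groups: archived:{2} failed:{6,19,26} returned:{8,12,15,23,25}
Ordered by (a.id, b.id); first 5.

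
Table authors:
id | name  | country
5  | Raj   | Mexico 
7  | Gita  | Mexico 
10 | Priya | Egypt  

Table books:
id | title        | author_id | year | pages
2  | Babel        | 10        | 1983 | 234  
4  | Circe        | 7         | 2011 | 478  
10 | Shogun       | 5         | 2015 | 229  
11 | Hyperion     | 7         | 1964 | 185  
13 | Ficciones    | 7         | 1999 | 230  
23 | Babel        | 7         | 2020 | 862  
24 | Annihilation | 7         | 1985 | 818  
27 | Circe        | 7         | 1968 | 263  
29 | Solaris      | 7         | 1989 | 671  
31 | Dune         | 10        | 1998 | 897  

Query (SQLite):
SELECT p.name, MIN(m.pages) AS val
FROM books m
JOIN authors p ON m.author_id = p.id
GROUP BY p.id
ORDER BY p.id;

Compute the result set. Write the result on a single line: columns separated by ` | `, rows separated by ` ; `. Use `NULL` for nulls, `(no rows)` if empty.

Join each books row to its authors via author_id.
Group joined rows by authors.id; compute MIN(m.pages) per group.
  5: ids {10} → MIN(m.pages)=229
  7: ids {4, 11, 13, 23, 24, 27, 29} → MIN(m.pages)=185
  10: ids {2, 31} → MIN(m.pages)=234

Raj | 229 ; Gita | 185 ; Priya | 234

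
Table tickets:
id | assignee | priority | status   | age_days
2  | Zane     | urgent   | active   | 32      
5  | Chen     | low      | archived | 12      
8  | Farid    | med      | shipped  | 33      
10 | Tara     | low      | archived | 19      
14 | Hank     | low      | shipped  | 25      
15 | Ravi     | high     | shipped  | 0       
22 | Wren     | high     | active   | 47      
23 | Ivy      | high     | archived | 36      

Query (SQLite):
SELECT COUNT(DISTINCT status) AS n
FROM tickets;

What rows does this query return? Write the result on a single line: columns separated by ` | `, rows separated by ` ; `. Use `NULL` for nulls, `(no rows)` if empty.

Count distinct non-NULL status values.

3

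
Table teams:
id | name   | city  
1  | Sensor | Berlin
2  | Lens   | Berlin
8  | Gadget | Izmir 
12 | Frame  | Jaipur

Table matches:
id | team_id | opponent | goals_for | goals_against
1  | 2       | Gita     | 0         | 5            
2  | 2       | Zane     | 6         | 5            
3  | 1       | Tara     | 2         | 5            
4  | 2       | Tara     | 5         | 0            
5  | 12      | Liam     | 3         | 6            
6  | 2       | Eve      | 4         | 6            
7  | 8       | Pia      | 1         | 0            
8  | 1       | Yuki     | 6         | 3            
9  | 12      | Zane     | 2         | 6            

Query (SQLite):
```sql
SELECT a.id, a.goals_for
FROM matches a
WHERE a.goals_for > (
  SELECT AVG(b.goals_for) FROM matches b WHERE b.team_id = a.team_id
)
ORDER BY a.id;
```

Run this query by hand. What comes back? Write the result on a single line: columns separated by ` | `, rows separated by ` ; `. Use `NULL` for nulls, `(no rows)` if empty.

2 | 6 ; 4 | 5 ; 5 | 3 ; 6 | 4 ; 8 | 6

For each matches row a, compute AVG(goals_for) over rows sharing a.team_id.
Keep row a if a.goals_for > that per-group AVG.
  team_id=1: AVG(goals_for) = 4.0
  team_id=2: AVG(goals_for) = 3.75
  team_id=8: AVG(goals_for) = 1.0
  team_id=12: AVG(goals_for) = 2.5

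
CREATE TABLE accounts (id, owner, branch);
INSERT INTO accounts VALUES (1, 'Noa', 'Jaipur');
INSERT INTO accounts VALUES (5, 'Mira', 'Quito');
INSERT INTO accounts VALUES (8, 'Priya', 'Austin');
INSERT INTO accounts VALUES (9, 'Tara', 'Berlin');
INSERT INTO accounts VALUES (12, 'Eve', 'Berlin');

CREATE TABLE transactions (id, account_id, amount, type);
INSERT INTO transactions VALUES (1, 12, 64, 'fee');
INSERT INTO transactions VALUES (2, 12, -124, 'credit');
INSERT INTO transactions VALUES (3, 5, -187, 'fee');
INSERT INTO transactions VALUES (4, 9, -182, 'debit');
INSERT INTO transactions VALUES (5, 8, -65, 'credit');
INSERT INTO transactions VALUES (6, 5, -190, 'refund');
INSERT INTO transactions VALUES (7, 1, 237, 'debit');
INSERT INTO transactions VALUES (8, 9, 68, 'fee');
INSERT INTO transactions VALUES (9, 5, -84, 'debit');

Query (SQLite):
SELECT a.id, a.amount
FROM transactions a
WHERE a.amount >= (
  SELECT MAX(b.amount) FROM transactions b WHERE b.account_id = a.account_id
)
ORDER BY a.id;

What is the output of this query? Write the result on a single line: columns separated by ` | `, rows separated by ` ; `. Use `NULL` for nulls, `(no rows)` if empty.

1 | 64 ; 5 | -65 ; 7 | 237 ; 8 | 68 ; 9 | -84

For each transactions row a, compute MAX(amount) over rows sharing a.account_id.
Keep row a if a.amount >= that per-group MAX.
  account_id=1: MAX(amount) = 237
  account_id=5: MAX(amount) = -84
  account_id=8: MAX(amount) = -65
  account_id=9: MAX(amount) = 68
  account_id=12: MAX(amount) = 64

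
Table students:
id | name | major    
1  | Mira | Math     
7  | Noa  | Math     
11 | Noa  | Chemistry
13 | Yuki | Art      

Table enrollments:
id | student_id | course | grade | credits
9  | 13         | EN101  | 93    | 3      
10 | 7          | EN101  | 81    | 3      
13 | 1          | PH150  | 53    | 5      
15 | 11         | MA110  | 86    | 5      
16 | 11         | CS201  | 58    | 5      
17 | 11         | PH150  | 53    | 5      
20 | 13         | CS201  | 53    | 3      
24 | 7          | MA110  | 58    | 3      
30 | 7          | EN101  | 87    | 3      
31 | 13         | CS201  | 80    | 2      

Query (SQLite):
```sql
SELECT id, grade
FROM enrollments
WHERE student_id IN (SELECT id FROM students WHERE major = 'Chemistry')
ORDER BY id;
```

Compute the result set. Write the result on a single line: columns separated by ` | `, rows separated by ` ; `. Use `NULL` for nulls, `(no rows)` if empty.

15 | 86 ; 16 | 58 ; 17 | 53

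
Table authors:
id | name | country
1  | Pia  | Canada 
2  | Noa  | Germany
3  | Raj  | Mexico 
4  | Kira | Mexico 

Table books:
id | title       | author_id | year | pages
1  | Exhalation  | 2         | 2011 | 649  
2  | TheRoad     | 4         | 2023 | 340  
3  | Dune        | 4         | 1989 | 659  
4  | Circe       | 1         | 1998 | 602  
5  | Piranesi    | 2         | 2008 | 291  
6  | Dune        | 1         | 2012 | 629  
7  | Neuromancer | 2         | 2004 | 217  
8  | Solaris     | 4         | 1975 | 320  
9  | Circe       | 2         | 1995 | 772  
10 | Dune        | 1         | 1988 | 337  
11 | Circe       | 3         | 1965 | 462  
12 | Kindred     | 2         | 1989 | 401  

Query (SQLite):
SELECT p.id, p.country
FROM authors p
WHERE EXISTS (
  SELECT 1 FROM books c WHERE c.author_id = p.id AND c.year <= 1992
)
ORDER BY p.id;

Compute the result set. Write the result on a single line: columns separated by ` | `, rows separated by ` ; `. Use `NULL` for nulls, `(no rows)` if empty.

1 | Canada ; 2 | Germany ; 3 | Mexico ; 4 | Mexico

For each authors row, check whether any books with matching author_id has year <= 1992.
Keep rows where that is true.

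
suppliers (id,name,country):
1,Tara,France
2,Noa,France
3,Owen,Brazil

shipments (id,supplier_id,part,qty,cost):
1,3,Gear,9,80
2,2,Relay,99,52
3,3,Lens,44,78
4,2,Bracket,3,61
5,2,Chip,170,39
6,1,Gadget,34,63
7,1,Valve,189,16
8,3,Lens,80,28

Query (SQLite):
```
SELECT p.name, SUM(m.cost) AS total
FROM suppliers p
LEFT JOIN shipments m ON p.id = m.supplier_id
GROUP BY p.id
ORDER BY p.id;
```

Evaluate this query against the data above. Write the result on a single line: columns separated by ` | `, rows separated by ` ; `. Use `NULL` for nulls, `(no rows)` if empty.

Tara | 79 ; Noa | 152 ; Owen | 186

LEFT JOIN keeps every suppliers row; unmatched ones get NULL for shipments columns.
Group by suppliers.id and compute SUM(m.cost). SUM over an all-NULL group is NULL.
  1: ids {6, 7} → SUM(m.cost)=79
  2: ids {2, 4, 5} → SUM(m.cost)=152
  3: ids {1, 3, 8} → SUM(m.cost)=186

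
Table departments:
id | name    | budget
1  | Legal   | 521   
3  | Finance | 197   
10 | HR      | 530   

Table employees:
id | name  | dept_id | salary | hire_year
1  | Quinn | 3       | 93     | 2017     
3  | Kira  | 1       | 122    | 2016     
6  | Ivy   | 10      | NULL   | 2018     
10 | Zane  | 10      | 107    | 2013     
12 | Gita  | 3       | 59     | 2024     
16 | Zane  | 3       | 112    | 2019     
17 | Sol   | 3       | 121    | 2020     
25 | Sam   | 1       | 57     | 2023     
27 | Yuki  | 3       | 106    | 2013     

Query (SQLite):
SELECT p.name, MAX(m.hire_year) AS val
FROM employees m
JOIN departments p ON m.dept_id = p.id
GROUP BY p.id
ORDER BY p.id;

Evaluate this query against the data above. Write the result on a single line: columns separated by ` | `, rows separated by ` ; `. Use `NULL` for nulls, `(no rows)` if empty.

Join each employees row to its departments via dept_id.
Group joined rows by departments.id; compute MAX(m.hire_year) per group.
  1: ids {3, 25} → MAX(m.hire_year)=2023
  3: ids {1, 12, 16, 17, 27} → MAX(m.hire_year)=2024
  10: ids {6, 10} → MAX(m.hire_year)=2018

Legal | 2023 ; Finance | 2024 ; HR | 2018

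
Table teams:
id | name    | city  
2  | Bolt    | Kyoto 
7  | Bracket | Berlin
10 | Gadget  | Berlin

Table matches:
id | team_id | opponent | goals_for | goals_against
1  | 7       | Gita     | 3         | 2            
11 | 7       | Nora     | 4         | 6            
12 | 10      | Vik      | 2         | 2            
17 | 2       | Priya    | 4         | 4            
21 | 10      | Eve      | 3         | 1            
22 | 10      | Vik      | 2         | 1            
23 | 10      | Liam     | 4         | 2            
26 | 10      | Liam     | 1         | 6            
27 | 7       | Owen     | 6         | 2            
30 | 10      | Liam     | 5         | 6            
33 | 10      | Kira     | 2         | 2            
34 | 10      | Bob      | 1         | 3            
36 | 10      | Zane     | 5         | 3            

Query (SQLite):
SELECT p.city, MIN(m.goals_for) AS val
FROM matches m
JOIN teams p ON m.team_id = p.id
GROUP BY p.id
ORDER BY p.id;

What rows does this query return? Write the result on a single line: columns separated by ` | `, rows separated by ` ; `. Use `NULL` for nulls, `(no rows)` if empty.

Kyoto | 4 ; Berlin | 3 ; Berlin | 1

Join each matches row to its teams via team_id.
Group joined rows by teams.id; compute MIN(m.goals_for) per group.
  2: ids {17} → MIN(m.goals_for)=4
  7: ids {1, 11, 27} → MIN(m.goals_for)=3
  10: ids {12, 21, 22, 23, 26, 30, 33, 34, 36} → MIN(m.goals_for)=1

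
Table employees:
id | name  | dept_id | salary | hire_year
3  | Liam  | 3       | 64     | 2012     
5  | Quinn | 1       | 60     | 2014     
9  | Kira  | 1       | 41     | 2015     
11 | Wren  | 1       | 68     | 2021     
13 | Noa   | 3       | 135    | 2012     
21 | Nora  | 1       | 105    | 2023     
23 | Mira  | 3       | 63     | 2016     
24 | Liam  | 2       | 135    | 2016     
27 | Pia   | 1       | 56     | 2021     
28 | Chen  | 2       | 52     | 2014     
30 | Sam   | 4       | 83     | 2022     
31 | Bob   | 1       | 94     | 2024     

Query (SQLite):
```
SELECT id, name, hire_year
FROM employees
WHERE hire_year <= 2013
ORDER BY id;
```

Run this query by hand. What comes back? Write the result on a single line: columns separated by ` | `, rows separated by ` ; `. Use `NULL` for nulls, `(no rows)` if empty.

hire_year <= 2013: ids {3, 13}

3 | Liam | 2012 ; 13 | Noa | 2012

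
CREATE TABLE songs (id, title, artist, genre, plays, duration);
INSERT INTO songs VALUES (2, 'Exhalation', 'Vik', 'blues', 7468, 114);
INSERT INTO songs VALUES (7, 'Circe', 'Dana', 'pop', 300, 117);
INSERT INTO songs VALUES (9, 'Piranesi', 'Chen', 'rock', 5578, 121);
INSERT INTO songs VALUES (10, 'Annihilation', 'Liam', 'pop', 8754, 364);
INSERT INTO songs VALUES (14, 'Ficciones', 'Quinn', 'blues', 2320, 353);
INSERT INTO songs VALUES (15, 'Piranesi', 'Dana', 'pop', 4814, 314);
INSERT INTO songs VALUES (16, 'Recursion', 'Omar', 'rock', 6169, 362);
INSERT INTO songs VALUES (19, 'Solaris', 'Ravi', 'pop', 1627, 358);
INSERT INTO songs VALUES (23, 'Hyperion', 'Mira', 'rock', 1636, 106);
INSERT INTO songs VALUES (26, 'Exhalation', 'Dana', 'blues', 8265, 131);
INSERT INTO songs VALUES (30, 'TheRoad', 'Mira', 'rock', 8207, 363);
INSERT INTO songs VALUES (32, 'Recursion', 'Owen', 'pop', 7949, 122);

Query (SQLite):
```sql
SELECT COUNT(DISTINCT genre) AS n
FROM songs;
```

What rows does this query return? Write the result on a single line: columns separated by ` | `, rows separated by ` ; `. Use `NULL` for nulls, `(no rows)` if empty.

3

Count distinct non-NULL genre values.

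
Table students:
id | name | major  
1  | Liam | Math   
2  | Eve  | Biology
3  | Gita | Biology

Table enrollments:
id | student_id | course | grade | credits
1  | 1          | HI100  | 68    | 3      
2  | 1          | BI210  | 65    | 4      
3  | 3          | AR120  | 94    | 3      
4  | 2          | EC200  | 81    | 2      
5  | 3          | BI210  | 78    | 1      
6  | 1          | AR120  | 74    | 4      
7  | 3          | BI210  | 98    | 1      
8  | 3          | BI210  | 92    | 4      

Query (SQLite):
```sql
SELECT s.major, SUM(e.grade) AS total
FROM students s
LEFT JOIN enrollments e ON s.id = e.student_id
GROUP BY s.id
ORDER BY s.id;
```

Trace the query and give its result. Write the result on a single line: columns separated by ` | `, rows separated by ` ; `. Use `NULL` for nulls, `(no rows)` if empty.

LEFT JOIN keeps every students row; unmatched ones get NULL for enrollments columns.
Group by students.id and compute SUM(e.grade). SUM over an all-NULL group is NULL.
  1: ids {1, 2, 6} → SUM(e.grade)=207
  2: ids {4} → SUM(e.grade)=81
  3: ids {3, 5, 7, 8} → SUM(e.grade)=362

Math | 207 ; Biology | 81 ; Biology | 362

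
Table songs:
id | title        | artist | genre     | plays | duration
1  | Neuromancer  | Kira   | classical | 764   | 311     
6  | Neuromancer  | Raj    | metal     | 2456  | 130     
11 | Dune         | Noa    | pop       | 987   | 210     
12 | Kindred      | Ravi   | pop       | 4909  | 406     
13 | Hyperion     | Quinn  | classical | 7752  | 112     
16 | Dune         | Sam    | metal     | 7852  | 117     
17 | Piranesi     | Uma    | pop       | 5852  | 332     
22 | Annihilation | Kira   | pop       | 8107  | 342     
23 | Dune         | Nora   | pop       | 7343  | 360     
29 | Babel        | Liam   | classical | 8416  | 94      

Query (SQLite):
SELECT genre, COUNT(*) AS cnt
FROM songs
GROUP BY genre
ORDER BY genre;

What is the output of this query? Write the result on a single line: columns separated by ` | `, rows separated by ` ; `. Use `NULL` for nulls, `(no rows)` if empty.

classical | 3 ; metal | 2 ; pop | 5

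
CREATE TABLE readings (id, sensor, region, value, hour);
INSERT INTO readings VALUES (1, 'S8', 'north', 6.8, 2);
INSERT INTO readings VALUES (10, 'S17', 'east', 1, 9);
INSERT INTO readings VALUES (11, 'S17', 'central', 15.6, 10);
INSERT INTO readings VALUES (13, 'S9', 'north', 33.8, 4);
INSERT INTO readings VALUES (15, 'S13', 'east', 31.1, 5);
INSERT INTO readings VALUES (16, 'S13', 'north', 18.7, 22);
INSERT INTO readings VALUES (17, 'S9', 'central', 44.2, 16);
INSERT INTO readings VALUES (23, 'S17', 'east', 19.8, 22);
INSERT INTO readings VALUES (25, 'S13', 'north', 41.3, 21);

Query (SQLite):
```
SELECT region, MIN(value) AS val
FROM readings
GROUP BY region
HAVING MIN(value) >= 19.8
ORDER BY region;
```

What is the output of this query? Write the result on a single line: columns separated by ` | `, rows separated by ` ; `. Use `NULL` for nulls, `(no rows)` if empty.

(no rows)

Partition readings by region; compute MIN(value) within each group.
HAVING: keep groups where MIN(value) >= 19.8.
  central: ids {11, 17} → MIN(value)=15.6
  east: ids {10, 15, 23} → MIN(value)=1
  north: ids {1, 13, 16, 25} → MIN(value)=6.8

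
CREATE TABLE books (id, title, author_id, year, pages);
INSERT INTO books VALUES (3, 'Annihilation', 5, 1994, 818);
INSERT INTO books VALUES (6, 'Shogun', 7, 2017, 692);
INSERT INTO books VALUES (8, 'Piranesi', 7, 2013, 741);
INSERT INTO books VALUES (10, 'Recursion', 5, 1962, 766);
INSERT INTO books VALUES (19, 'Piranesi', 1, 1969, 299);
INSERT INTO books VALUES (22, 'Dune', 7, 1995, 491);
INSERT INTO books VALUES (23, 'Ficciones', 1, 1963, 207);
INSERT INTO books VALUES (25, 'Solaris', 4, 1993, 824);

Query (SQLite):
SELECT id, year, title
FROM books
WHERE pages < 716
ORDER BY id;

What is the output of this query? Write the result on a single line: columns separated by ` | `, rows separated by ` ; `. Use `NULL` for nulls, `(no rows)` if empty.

pages < 716: ids {6, 19, 22, 23}

6 | 2017 | Shogun ; 19 | 1969 | Piranesi ; 22 | 1995 | Dune ; 23 | 1963 | Ficciones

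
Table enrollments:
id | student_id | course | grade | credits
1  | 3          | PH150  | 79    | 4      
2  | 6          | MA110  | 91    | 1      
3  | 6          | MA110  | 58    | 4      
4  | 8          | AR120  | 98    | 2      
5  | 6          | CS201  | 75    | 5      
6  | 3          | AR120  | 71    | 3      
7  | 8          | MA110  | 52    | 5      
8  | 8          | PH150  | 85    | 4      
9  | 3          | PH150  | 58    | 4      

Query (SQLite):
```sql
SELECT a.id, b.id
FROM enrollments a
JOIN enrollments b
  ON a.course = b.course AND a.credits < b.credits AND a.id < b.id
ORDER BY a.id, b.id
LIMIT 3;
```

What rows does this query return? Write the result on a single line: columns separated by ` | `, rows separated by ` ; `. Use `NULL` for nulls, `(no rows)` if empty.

Pairs (a,b) with same course, a.credits < b.credits, a.id < b.id.
course groups: AR120:{4,6} CS201:{5} MA110:{2,3,7} PH150:{1,8,9}
Ordered by (a.id, b.id); first 3.

2 | 3 ; 2 | 7 ; 3 | 7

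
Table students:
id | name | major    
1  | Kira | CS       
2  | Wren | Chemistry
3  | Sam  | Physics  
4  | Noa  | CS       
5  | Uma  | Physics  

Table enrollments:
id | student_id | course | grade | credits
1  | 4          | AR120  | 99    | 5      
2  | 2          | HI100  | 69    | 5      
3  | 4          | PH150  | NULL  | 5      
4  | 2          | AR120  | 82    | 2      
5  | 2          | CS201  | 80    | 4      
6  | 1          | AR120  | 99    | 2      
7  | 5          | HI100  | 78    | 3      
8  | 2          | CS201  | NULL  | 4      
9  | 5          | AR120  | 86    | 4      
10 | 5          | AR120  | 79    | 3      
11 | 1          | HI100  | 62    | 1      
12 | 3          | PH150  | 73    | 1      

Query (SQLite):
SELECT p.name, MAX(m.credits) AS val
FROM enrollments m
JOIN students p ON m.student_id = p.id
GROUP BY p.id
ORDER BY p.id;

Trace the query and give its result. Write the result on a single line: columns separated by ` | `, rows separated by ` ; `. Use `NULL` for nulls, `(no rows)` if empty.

Kira | 2 ; Wren | 5 ; Sam | 1 ; Noa | 5 ; Uma | 4

Join each enrollments row to its students via student_id.
Group joined rows by students.id; compute MAX(m.credits) per group.
  1: ids {6, 11} → MAX(m.credits)=2
  2: ids {2, 4, 5, 8} → MAX(m.credits)=5
  3: ids {12} → MAX(m.credits)=1
  4: ids {1, 3} → MAX(m.credits)=5
  5: ids {7, 9, 10} → MAX(m.credits)=4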